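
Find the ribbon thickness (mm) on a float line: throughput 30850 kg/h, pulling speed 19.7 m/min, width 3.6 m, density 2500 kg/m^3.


Ribbon cross-section from mass balance:
  Volume rate = throughput / density = 30850 / 2500 = 12.34 m^3/h
  thickness = volume rate / (speed * 60 * width), i.e.
  thickness = throughput / (60 * speed * width * density) * 1000
  thickness = 30850 / (60 * 19.7 * 3.6 * 2500) * 1000 = 2.9 mm

2.9 mm


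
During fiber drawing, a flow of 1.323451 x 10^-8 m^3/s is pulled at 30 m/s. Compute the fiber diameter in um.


Cross-sectional area from continuity:
  A = Q / v = 1.323451 x 10^-8 / 30 = 4.411503 x 10^-10 m^2
Diameter from circular cross-section:
  d = sqrt(4A / pi) * 10^6 (m -> um)
  d = sqrt(4 * 4.411503 x 10^-10 / pi) * 10^6 = 23.7 um

23.7 um


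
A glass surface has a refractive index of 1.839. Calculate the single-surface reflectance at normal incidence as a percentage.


Fresnel reflectance at normal incidence:
  R = ((n - 1)/(n + 1))^2
  (n - 1)/(n + 1) = (1.839 - 1)/(1.839 + 1) = 0.295527
  R = 0.295527^2 = 0.0873362
  R(%) = 0.0873362 * 100 = 8.734%

8.734%


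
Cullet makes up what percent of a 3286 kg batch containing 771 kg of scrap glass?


Cullet ratio = (cullet mass / total batch mass) * 100
  Ratio = 771 / 3286 * 100 = 23.46%

23.46%


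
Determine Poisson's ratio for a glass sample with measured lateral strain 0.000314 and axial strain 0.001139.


Poisson's ratio: nu = lateral strain / axial strain
  nu = 0.000314 / 0.001139 = 0.2757

0.2757


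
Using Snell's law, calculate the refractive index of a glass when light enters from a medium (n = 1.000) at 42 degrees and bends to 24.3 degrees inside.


Apply Snell's law: n1 * sin(theta1) = n2 * sin(theta2)
  n2 = n1 * sin(theta1) / sin(theta2)
  sin(42) = 0.669131
  sin(24.3) = 0.411514
  n2 = 1.000 * 0.669131 / 0.411514 = 1.626

1.626


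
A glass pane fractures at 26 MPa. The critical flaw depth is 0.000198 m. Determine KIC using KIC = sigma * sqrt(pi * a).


Fracture toughness: KIC = sigma * sqrt(pi * a)
  pi * a = pi * 0.000198 = 0.000622035
  sqrt(pi * a) = 0.024941
  KIC = 26 * 0.024941 = 0.648 MPa*sqrt(m)

0.648 MPa*sqrt(m)


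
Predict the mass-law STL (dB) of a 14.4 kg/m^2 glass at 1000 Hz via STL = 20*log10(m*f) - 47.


Mass law: STL = 20 * log10(m * f) - 47
  m * f = 14.4 * 1000 = 14400
  log10(14400) = 4.15836
  STL = 20 * 4.15836 - 47 = 83.1672 - 47 = 36.2 dB

36.2 dB


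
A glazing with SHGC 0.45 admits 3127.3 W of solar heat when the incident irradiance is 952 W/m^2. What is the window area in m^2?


Rearrange Q = Area * SHGC * Irradiance:
  Area = Q / (SHGC * Irradiance)
  Area = 3127.3 / (0.45 * 952) = 7.3 m^2

7.3 m^2


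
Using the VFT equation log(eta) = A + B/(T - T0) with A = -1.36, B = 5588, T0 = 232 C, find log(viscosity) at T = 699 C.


VFT equation: log(eta) = A + B / (T - T0)
  T - T0 = 699 - 232 = 467
  B / (T - T0) = 5588 / 467 = 11.966
  log(eta) = -1.36 + 11.966 = 10.606

10.606


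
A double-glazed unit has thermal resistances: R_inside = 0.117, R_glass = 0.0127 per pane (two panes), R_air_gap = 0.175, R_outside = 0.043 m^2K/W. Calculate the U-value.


Total thermal resistance (series):
  R_total = R_in + R_glass + R_air + R_glass + R_out
  R_total = 0.117 + 0.0127 + 0.175 + 0.0127 + 0.043 = 0.3604 m^2K/W
U-value = 1 / R_total = 1 / 0.3604 = 2.775 W/m^2K

2.775 W/m^2K


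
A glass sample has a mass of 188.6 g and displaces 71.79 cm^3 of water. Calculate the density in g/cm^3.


Use the definition of density:
  rho = mass / volume
  rho = 188.6 / 71.79 = 2.627 g/cm^3

2.627 g/cm^3


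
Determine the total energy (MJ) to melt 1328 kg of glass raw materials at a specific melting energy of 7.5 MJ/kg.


Total energy = mass * specific energy
  E = 1328 * 7.5 = 9960 MJ

9960 MJ


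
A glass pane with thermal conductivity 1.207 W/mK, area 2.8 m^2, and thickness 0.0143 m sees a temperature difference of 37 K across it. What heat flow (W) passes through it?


Fourier's law: Q = k * A * dT / t
  Q = 1.207 * 2.8 * 37 / 0.0143
  Q = 125.0452 / 0.0143 = 8744.4 W

8744.4 W


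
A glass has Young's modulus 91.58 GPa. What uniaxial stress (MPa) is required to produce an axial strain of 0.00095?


Rearrange E = sigma / epsilon:
  sigma = E * epsilon
  E (MPa) = 91.58 * 1000 = 91580
  sigma = 91580 * 0.00095 = 87.0 MPa

87.0 MPa


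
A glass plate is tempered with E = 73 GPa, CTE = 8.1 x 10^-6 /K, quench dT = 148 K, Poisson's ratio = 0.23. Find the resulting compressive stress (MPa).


Tempering stress: sigma = E * alpha * dT / (1 - nu)
  E (MPa) = 73 * 1000 = 73000
  Numerator = 73000 * (8.1 x 10^-6) * 148 = 87.5124
  Denominator = 1 - 0.23 = 0.77
  sigma = 87.5124 / 0.77 = 113.7 MPa

113.7 MPa


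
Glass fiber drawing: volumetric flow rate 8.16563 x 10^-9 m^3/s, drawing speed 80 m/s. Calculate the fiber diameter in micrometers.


Cross-sectional area from continuity:
  A = Q / v = 8.16563 x 10^-9 / 80 = 1.020704 x 10^-10 m^2
Diameter from circular cross-section:
  d = sqrt(4A / pi) * 10^6 (m -> um)
  d = sqrt(4 * 1.020704 x 10^-10 / pi) * 10^6 = 11.4 um

11.4 um


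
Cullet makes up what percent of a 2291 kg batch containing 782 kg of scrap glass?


Cullet ratio = (cullet mass / total batch mass) * 100
  Ratio = 782 / 2291 * 100 = 34.13%

34.13%


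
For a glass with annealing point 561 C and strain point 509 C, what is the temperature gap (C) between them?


Gap = T_anneal - T_strain:
  gap = 561 - 509 = 52 C

52 C


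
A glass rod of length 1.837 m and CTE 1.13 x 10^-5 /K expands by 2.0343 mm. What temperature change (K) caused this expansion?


Rearrange dL = alpha * L0 * dT for dT:
  dT = dL / (alpha * L0)
  dL (m) = 2.0343 / 1000 = 0.0020343
  dT = 0.0020343 / ((1.13 x 10^-5) * 1.837) = 98.0 K

98.0 K


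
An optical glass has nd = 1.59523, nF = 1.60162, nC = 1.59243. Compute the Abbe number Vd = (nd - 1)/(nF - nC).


Abbe number formula: Vd = (nd - 1) / (nF - nC)
  nd - 1 = 1.59523 - 1 = 0.59523
  nF - nC = 1.60162 - 1.59243 = 0.00919
  Vd = 0.59523 / 0.00919 = 64.77

64.77


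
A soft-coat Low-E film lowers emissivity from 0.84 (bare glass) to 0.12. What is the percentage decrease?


Percentage reduction = (1 - coated/uncoated) * 100
  Ratio = 0.12 / 0.84 = 0.1429
  Reduction = (1 - 0.1429) * 100 = 85.7%

85.7%


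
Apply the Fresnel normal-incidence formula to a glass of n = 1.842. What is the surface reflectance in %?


Fresnel reflectance at normal incidence:
  R = ((n - 1)/(n + 1))^2
  (n - 1)/(n + 1) = (1.842 - 1)/(1.842 + 1) = 0.29627
  R = 0.29627^2 = 0.0877759
  R(%) = 0.0877759 * 100 = 8.778%

8.778%


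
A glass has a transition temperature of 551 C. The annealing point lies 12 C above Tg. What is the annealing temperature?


The annealing temperature is Tg plus the offset:
  T_anneal = 551 + 12 = 563 C

563 C


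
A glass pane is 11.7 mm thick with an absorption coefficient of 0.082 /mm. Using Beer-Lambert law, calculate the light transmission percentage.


Beer-Lambert law: T = exp(-alpha * thickness)
  exponent = -0.082 * 11.7 = -0.9594
  T = exp(-0.9594) = 0.3831
  Percentage = 0.3831 * 100 = 38.31%

38.31%


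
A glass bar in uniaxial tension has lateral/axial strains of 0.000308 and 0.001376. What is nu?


Poisson's ratio: nu = lateral strain / axial strain
  nu = 0.000308 / 0.001376 = 0.2238

0.2238


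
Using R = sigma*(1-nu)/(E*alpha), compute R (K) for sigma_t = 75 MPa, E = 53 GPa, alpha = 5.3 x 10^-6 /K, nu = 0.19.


Thermal shock resistance: R = sigma * (1 - nu) / (E * alpha)
  Numerator = 75 * (1 - 0.19) = 60.75
  Denominator = 53 * 1000 * (5.3 x 10^-6) = 0.2809
  R = 60.75 / 0.2809 = 216.3 K

216.3 K


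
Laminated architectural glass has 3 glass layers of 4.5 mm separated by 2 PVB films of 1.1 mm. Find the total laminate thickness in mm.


Total thickness = glass contribution + PVB contribution
  Glass: 3 * 4.5 = 13.5 mm
  PVB: 2 * 1.1 = 2.2 mm
  Total = 13.5 + 2.2 = 15.7 mm

15.7 mm


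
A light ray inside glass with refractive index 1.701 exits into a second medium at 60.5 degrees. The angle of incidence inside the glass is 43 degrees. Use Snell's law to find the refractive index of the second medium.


Apply Snell's law: n1 * sin(theta1) = n2 * sin(theta2)
  n2 = n1 * sin(theta1) / sin(theta2)
  sin(43) = 0.681998
  sin(60.5) = 0.870356
  n2 = 1.701 * 0.681998 / 0.870356 = 1.3329

1.3329


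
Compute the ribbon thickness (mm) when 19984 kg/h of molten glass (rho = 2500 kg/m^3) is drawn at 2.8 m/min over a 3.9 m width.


Ribbon cross-section from mass balance:
  Volume rate = throughput / density = 19984 / 2500 = 7.9936 m^3/h
  thickness = volume rate / (speed * 60 * width), i.e.
  thickness = throughput / (60 * speed * width * density) * 1000
  thickness = 19984 / (60 * 2.8 * 3.9 * 2500) * 1000 = 12.2 mm

12.2 mm


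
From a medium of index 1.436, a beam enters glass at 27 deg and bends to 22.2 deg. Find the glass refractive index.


Apply Snell's law: n1 * sin(theta1) = n2 * sin(theta2)
  n2 = n1 * sin(theta1) / sin(theta2)
  sin(27) = 0.45399
  sin(22.2) = 0.377841
  n2 = 1.436 * 0.45399 / 0.377841 = 1.7254

1.7254


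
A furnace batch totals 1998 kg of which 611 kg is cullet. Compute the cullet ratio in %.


Cullet ratio = (cullet mass / total batch mass) * 100
  Ratio = 611 / 1998 * 100 = 30.58%

30.58%


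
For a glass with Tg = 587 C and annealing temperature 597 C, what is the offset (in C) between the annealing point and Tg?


Offset = T_anneal - Tg:
  offset = 597 - 587 = 10 C

10 C


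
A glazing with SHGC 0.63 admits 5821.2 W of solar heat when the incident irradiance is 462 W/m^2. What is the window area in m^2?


Rearrange Q = Area * SHGC * Irradiance:
  Area = Q / (SHGC * Irradiance)
  Area = 5821.2 / (0.63 * 462) = 20.0 m^2

20.0 m^2


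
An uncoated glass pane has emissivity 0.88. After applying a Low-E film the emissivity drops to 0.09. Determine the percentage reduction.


Percentage reduction = (1 - coated/uncoated) * 100
  Ratio = 0.09 / 0.88 = 0.1023
  Reduction = (1 - 0.1023) * 100 = 89.8%

89.8%


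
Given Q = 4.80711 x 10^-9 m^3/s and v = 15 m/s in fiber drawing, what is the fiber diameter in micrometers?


Cross-sectional area from continuity:
  A = Q / v = 4.80711 x 10^-9 / 15 = 3.20474 x 10^-10 m^2
Diameter from circular cross-section:
  d = sqrt(4A / pi) * 10^6 (m -> um)
  d = sqrt(4 * 3.20474 x 10^-10 / pi) * 10^6 = 20.2 um

20.2 um


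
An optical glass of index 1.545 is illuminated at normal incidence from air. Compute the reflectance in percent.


Fresnel reflectance at normal incidence:
  R = ((n - 1)/(n + 1))^2
  (n - 1)/(n + 1) = (1.545 - 1)/(1.545 + 1) = 0.214145
  R = 0.214145^2 = 0.0458581
  R(%) = 0.0458581 * 100 = 4.586%

4.586%


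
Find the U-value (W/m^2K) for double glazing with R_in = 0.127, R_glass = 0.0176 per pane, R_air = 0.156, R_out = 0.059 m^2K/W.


Total thermal resistance (series):
  R_total = R_in + R_glass + R_air + R_glass + R_out
  R_total = 0.127 + 0.0176 + 0.156 + 0.0176 + 0.059 = 0.3772 m^2K/W
U-value = 1 / R_total = 1 / 0.3772 = 2.651 W/m^2K

2.651 W/m^2K


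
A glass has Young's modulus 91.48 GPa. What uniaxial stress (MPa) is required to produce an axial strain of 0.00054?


Rearrange E = sigma / epsilon:
  sigma = E * epsilon
  E (MPa) = 91.48 * 1000 = 91480
  sigma = 91480 * 0.00054 = 49.4 MPa

49.4 MPa


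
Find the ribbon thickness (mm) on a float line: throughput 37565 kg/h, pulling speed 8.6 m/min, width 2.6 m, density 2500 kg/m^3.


Ribbon cross-section from mass balance:
  Volume rate = throughput / density = 37565 / 2500 = 15.026 m^3/h
  thickness = volume rate / (speed * 60 * width), i.e.
  thickness = throughput / (60 * speed * width * density) * 1000
  thickness = 37565 / (60 * 8.6 * 2.6 * 2500) * 1000 = 11.2 mm

11.2 mm


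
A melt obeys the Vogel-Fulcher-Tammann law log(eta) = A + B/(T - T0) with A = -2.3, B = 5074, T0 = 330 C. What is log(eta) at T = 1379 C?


VFT equation: log(eta) = A + B / (T - T0)
  T - T0 = 1379 - 330 = 1049
  B / (T - T0) = 5074 / 1049 = 4.837
  log(eta) = -2.3 + 4.837 = 2.537

2.537


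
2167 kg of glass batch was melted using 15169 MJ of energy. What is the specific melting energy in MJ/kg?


Rearrange E = m * s for s:
  s = E / m
  s = 15169 / 2167 = 7.0 MJ/kg

7.0 MJ/kg


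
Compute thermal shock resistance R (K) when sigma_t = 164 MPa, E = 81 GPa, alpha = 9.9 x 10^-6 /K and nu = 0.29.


Thermal shock resistance: R = sigma * (1 - nu) / (E * alpha)
  Numerator = 164 * (1 - 0.29) = 116.44
  Denominator = 81 * 1000 * (9.9 x 10^-6) = 0.8019
  R = 116.44 / 0.8019 = 145.2 K

145.2 K


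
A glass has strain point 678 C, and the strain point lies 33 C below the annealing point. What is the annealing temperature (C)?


T_anneal = T_strain + gap:
  T_anneal = 678 + 33 = 711 C

711 C


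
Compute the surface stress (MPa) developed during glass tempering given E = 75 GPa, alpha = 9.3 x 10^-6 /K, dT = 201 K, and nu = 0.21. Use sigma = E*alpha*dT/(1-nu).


Tempering stress: sigma = E * alpha * dT / (1 - nu)
  E (MPa) = 75 * 1000 = 75000
  Numerator = 75000 * (9.3 x 10^-6) * 201 = 140.1975
  Denominator = 1 - 0.21 = 0.79
  sigma = 140.1975 / 0.79 = 177.5 MPa

177.5 MPa


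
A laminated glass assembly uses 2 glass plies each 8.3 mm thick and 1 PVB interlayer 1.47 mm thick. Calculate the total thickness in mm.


Total thickness = glass contribution + PVB contribution
  Glass: 2 * 8.3 = 16.6 mm
  PVB: 1 * 1.47 = 1.47 mm
  Total = 16.6 + 1.47 = 18.07 mm

18.07 mm


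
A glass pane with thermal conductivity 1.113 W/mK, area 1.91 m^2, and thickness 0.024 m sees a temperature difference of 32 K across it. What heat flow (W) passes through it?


Fourier's law: Q = k * A * dT / t
  Q = 1.113 * 1.91 * 32 / 0.024
  Q = 68.02656 / 0.024 = 2834.4 W

2834.4 W


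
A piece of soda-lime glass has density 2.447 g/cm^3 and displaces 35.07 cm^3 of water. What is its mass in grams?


Rearrange rho = m / V:
  m = rho * V
  m = 2.447 * 35.07 = 85.816 g

85.816 g


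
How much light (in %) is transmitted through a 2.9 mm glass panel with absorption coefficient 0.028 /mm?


Beer-Lambert law: T = exp(-alpha * thickness)
  exponent = -0.028 * 2.9 = -0.0812
  T = exp(-0.0812) = 0.922
  Percentage = 0.922 * 100 = 92.2%

92.2%


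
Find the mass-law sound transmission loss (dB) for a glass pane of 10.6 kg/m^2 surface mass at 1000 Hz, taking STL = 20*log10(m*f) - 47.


Mass law: STL = 20 * log10(m * f) - 47
  m * f = 10.6 * 1000 = 10600
  log10(10600) = 4.02531
  STL = 20 * 4.02531 - 47 = 80.5062 - 47 = 33.5 dB

33.5 dB


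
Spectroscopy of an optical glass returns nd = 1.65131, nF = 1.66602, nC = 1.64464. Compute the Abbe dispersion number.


Abbe number formula: Vd = (nd - 1) / (nF - nC)
  nd - 1 = 1.65131 - 1 = 0.65131
  nF - nC = 1.66602 - 1.64464 = 0.02138
  Vd = 0.65131 / 0.02138 = 30.46

30.46


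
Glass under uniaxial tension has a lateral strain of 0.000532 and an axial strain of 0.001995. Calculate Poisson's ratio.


Poisson's ratio: nu = lateral strain / axial strain
  nu = 0.000532 / 0.001995 = 0.2667

0.2667


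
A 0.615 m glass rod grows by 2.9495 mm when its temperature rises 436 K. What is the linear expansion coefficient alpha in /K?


Rearrange dL = alpha * L0 * dT for alpha:
  alpha = dL / (L0 * dT)
  alpha = (2.9495 / 1000) / (0.615 * 436) = 0.000011 /K = 1.1 x 10^-5 /K

1.1 x 10^-5 /K


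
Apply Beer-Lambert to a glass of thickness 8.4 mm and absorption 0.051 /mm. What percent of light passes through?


Beer-Lambert law: T = exp(-alpha * thickness)
  exponent = -0.051 * 8.4 = -0.4284
  T = exp(-0.4284) = 0.6516
  Percentage = 0.6516 * 100 = 65.16%

65.16%


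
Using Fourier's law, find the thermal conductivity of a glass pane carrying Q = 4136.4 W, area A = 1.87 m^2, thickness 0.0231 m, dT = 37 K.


Fourier's law rearranged: k = Q * t / (A * dT)
  Numerator = 4136.4 * 0.0231 = 95.55084
  Denominator = 1.87 * 37 = 69.19
  k = 95.55084 / 69.19 = 1.381 W/mK

1.381 W/mK


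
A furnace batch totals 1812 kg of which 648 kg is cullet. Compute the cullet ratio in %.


Cullet ratio = (cullet mass / total batch mass) * 100
  Ratio = 648 / 1812 * 100 = 35.76%

35.76%


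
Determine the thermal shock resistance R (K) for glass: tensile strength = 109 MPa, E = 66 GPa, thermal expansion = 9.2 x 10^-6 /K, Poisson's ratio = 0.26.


Thermal shock resistance: R = sigma * (1 - nu) / (E * alpha)
  Numerator = 109 * (1 - 0.26) = 80.66
  Denominator = 66 * 1000 * (9.2 x 10^-6) = 0.6072
  R = 80.66 / 0.6072 = 132.8 K

132.8 K


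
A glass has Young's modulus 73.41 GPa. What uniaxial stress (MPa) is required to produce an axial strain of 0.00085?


Rearrange E = sigma / epsilon:
  sigma = E * epsilon
  E (MPa) = 73.41 * 1000 = 73410
  sigma = 73410 * 0.00085 = 62.4 MPa

62.4 MPa


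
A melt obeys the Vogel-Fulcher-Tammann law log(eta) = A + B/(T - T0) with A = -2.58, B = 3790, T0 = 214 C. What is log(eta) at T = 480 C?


VFT equation: log(eta) = A + B / (T - T0)
  T - T0 = 480 - 214 = 266
  B / (T - T0) = 3790 / 266 = 14.248
  log(eta) = -2.58 + 14.248 = 11.668

11.668


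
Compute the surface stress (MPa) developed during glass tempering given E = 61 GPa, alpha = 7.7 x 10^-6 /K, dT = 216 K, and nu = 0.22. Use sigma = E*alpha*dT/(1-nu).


Tempering stress: sigma = E * alpha * dT / (1 - nu)
  E (MPa) = 61 * 1000 = 61000
  Numerator = 61000 * (7.7 x 10^-6) * 216 = 101.4552
  Denominator = 1 - 0.22 = 0.78
  sigma = 101.4552 / 0.78 = 130.1 MPa

130.1 MPa


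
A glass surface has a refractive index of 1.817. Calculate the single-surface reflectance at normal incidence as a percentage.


Fresnel reflectance at normal incidence:
  R = ((n - 1)/(n + 1))^2
  (n - 1)/(n + 1) = (1.817 - 1)/(1.817 + 1) = 0.290025
  R = 0.290025^2 = 0.0841145
  R(%) = 0.0841145 * 100 = 8.411%

8.411%


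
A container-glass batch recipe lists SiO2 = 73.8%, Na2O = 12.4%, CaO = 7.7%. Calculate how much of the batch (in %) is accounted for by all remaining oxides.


Sum the three major oxides:
  SiO2 + Na2O + CaO = 73.8 + 12.4 + 7.7 = 93.9%
Subtract from 100%:
  Others = 100 - 93.9 = 6.1%

6.1%


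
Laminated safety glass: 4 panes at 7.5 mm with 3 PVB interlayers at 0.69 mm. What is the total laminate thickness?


Total thickness = glass contribution + PVB contribution
  Glass: 4 * 7.5 = 30.0 mm
  PVB: 3 * 0.69 = 2.07 mm
  Total = 30.0 + 2.07 = 32.07 mm

32.07 mm


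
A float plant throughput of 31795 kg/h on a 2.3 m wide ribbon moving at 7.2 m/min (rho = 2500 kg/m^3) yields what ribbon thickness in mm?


Ribbon cross-section from mass balance:
  Volume rate = throughput / density = 31795 / 2500 = 12.718 m^3/h
  thickness = volume rate / (speed * 60 * width), i.e.
  thickness = throughput / (60 * speed * width * density) * 1000
  thickness = 31795 / (60 * 7.2 * 2.3 * 2500) * 1000 = 12.8 mm

12.8 mm


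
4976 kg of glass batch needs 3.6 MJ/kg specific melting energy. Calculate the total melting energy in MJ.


Total energy = mass * specific energy
  E = 4976 * 3.6 = 17913.6 MJ

17913.6 MJ


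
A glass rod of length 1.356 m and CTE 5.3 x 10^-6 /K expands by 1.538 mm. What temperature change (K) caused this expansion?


Rearrange dL = alpha * L0 * dT for dT:
  dT = dL / (alpha * L0)
  dL (m) = 1.538 / 1000 = 0.001538
  dT = 0.001538 / ((5.3 x 10^-6) * 1.356) = 214.0 K

214.0 K


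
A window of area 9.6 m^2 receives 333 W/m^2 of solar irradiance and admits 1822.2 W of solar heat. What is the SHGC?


Rearrange Q = Area * SHGC * Irradiance:
  SHGC = Q / (Area * Irradiance)
  SHGC = 1822.2 / (9.6 * 333) = 0.57

0.57


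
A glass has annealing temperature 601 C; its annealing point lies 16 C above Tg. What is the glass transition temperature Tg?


Rearrange T_anneal = Tg + offset for Tg:
  Tg = T_anneal - offset = 601 - 16 = 585 C

585 C


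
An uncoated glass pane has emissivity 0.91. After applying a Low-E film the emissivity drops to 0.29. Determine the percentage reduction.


Percentage reduction = (1 - coated/uncoated) * 100
  Ratio = 0.29 / 0.91 = 0.3187
  Reduction = (1 - 0.3187) * 100 = 68.1%

68.1%


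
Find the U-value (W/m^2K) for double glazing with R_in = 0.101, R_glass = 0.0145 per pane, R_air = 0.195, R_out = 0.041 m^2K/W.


Total thermal resistance (series):
  R_total = R_in + R_glass + R_air + R_glass + R_out
  R_total = 0.101 + 0.0145 + 0.195 + 0.0145 + 0.041 = 0.366 m^2K/W
U-value = 1 / R_total = 1 / 0.366 = 2.732 W/m^2K

2.732 W/m^2K


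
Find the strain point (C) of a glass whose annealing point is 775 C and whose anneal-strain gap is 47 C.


Strain point = annealing point - difference:
  T_strain = 775 - 47 = 728 C

728 C


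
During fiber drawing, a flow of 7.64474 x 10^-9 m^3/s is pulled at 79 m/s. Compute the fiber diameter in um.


Cross-sectional area from continuity:
  A = Q / v = 7.64474 x 10^-9 / 79 = 9.676886 x 10^-11 m^2
Diameter from circular cross-section:
  d = sqrt(4A / pi) * 10^6 (m -> um)
  d = sqrt(4 * 9.676886 x 10^-11 / pi) * 10^6 = 11.1 um

11.1 um


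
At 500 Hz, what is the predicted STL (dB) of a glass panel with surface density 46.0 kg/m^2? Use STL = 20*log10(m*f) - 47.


Mass law: STL = 20 * log10(m * f) - 47
  m * f = 46.0 * 500 = 23000
  log10(23000) = 4.36173
  STL = 20 * 4.36173 - 47 = 87.2346 - 47 = 40.2 dB

40.2 dB


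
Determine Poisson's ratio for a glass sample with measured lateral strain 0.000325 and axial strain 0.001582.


Poisson's ratio: nu = lateral strain / axial strain
  nu = 0.000325 / 0.001582 = 0.2054

0.2054


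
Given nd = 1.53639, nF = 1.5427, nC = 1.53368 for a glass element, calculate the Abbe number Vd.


Abbe number formula: Vd = (nd - 1) / (nF - nC)
  nd - 1 = 1.53639 - 1 = 0.53639
  nF - nC = 1.5427 - 1.53368 = 0.00902
  Vd = 0.53639 / 0.00902 = 59.47

59.47


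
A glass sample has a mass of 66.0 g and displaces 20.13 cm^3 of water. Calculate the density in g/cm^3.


Use the definition of density:
  rho = mass / volume
  rho = 66.0 / 20.13 = 3.279 g/cm^3

3.279 g/cm^3


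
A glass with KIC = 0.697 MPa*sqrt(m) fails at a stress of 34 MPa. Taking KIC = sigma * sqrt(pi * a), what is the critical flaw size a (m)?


Rearrange KIC = sigma * sqrt(pi * a):
  sqrt(pi * a) = KIC / sigma
  sqrt(pi * a) = 0.697 / 34 = 0.0205
  a = (KIC / sigma)^2 / pi
  a = 0.0205^2 / pi = 0.0001338 m

0.0001338 m


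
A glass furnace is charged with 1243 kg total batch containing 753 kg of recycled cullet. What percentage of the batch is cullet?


Cullet ratio = (cullet mass / total batch mass) * 100
  Ratio = 753 / 1243 * 100 = 60.58%

60.58%


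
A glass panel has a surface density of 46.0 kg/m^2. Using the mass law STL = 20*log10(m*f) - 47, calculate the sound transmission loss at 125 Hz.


Mass law: STL = 20 * log10(m * f) - 47
  m * f = 46.0 * 125 = 5750
  log10(5750) = 3.75967
  STL = 20 * 3.75967 - 47 = 75.1934 - 47 = 28.2 dB

28.2 dB


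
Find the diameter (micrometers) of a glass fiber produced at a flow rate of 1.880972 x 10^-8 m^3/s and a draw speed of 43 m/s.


Cross-sectional area from continuity:
  A = Q / v = 1.880972 x 10^-8 / 43 = 4.374353 x 10^-10 m^2
Diameter from circular cross-section:
  d = sqrt(4A / pi) * 10^6 (m -> um)
  d = sqrt(4 * 4.374353 x 10^-10 / pi) * 10^6 = 23.6 um

23.6 um


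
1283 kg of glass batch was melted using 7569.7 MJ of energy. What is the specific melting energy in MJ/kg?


Rearrange E = m * s for s:
  s = E / m
  s = 7569.7 / 1283 = 5.9 MJ/kg

5.9 MJ/kg


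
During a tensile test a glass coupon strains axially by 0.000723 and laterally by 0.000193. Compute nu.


Poisson's ratio: nu = lateral strain / axial strain
  nu = 0.000193 / 0.000723 = 0.2669

0.2669


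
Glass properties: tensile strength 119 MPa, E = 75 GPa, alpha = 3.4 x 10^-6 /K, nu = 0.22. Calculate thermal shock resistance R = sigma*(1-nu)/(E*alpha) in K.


Thermal shock resistance: R = sigma * (1 - nu) / (E * alpha)
  Numerator = 119 * (1 - 0.22) = 92.82
  Denominator = 75 * 1000 * (3.4 x 10^-6) = 0.255
  R = 92.82 / 0.255 = 364.0 K

364.0 K


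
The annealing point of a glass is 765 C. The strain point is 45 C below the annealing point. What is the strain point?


Strain point = annealing point - difference:
  T_strain = 765 - 45 = 720 C

720 C


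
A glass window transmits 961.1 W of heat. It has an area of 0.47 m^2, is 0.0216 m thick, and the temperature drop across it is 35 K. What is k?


Fourier's law rearranged: k = Q * t / (A * dT)
  Numerator = 961.1 * 0.0216 = 20.75976
  Denominator = 0.47 * 35 = 16.45
  k = 20.75976 / 16.45 = 1.262 W/mK

1.262 W/mK


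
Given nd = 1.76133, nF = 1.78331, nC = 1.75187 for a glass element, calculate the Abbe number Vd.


Abbe number formula: Vd = (nd - 1) / (nF - nC)
  nd - 1 = 1.76133 - 1 = 0.76133
  nF - nC = 1.78331 - 1.75187 = 0.03144
  Vd = 0.76133 / 0.03144 = 24.22

24.22


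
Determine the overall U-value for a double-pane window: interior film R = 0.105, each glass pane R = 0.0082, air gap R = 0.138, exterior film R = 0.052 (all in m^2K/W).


Total thermal resistance (series):
  R_total = R_in + R_glass + R_air + R_glass + R_out
  R_total = 0.105 + 0.0082 + 0.138 + 0.0082 + 0.052 = 0.3114 m^2K/W
U-value = 1 / R_total = 1 / 0.3114 = 3.211 W/m^2K

3.211 W/m^2K


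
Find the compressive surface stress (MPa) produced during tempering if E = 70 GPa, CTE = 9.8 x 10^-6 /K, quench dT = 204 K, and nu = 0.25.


Tempering stress: sigma = E * alpha * dT / (1 - nu)
  E (MPa) = 70 * 1000 = 70000
  Numerator = 70000 * (9.8 x 10^-6) * 204 = 139.944
  Denominator = 1 - 0.25 = 0.75
  sigma = 139.944 / 0.75 = 186.6 MPa

186.6 MPa


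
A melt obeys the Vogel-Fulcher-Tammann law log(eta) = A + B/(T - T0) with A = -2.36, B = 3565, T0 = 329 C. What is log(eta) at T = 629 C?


VFT equation: log(eta) = A + B / (T - T0)
  T - T0 = 629 - 329 = 300
  B / (T - T0) = 3565 / 300 = 11.883
  log(eta) = -2.36 + 11.883 = 9.523

9.523


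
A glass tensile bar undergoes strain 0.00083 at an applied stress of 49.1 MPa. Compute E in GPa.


Young's modulus: E = stress / strain
  E = 49.1 MPa / 0.00083 = 59156.63 MPa
Convert to GPa: 59156.63 / 1000 = 59.16 GPa

59.16 GPa


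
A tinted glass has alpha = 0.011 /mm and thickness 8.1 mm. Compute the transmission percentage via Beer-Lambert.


Beer-Lambert law: T = exp(-alpha * thickness)
  exponent = -0.011 * 8.1 = -0.0891
  T = exp(-0.0891) = 0.9148
  Percentage = 0.9148 * 100 = 91.48%

91.48%


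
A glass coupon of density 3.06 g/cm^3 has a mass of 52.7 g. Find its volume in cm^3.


Rearrange rho = m / V:
  V = m / rho
  V = 52.7 / 3.06 = 17.222 cm^3

17.222 cm^3


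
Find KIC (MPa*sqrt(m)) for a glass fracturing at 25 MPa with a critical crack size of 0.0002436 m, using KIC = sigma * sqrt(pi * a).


Fracture toughness: KIC = sigma * sqrt(pi * a)
  pi * a = pi * 0.0002436 = 0.000765292
  sqrt(pi * a) = 0.027664
  KIC = 25 * 0.027664 = 0.692 MPa*sqrt(m)

0.692 MPa*sqrt(m)


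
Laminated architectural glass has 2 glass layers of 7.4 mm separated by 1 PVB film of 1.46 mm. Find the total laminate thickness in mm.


Total thickness = glass contribution + PVB contribution
  Glass: 2 * 7.4 = 14.8 mm
  PVB: 1 * 1.46 = 1.46 mm
  Total = 14.8 + 1.46 = 16.26 mm

16.26 mm


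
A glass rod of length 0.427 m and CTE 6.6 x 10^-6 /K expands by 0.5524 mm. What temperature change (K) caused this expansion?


Rearrange dL = alpha * L0 * dT for dT:
  dT = dL / (alpha * L0)
  dL (m) = 0.5524 / 1000 = 0.0005524
  dT = 0.0005524 / ((6.6 x 10^-6) * 0.427) = 196.0 K

196.0 K


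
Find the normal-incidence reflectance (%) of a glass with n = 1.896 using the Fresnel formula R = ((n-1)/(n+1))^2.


Fresnel reflectance at normal incidence:
  R = ((n - 1)/(n + 1))^2
  (n - 1)/(n + 1) = (1.896 - 1)/(1.896 + 1) = 0.309392
  R = 0.309392^2 = 0.0957234
  R(%) = 0.0957234 * 100 = 9.572%

9.572%


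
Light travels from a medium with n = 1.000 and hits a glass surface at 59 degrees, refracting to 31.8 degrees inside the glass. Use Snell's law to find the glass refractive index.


Apply Snell's law: n1 * sin(theta1) = n2 * sin(theta2)
  n2 = n1 * sin(theta1) / sin(theta2)
  sin(59) = 0.857167
  sin(31.8) = 0.526956
  n2 = 1.000 * 0.857167 / 0.526956 = 1.6266

1.6266


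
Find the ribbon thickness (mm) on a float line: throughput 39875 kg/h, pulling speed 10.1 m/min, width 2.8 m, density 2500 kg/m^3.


Ribbon cross-section from mass balance:
  Volume rate = throughput / density = 39875 / 2500 = 15.95 m^3/h
  thickness = volume rate / (speed * 60 * width), i.e.
  thickness = throughput / (60 * speed * width * density) * 1000
  thickness = 39875 / (60 * 10.1 * 2.8 * 2500) * 1000 = 9.4 mm

9.4 mm


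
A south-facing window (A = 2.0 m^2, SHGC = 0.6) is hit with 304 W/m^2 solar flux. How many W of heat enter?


Solar heat gain: Q = Area * SHGC * Irradiance
  Q = 2.0 * 0.6 * 304 = 364.8 W

364.8 W


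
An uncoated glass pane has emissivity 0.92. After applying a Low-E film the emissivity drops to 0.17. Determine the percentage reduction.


Percentage reduction = (1 - coated/uncoated) * 100
  Ratio = 0.17 / 0.92 = 0.1848
  Reduction = (1 - 0.1848) * 100 = 81.5%

81.5%


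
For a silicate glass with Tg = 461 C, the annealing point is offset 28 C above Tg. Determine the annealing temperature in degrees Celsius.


The annealing temperature is Tg plus the offset:
  T_anneal = 461 + 28 = 489 C

489 C


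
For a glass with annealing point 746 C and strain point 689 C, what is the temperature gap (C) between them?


Gap = T_anneal - T_strain:
  gap = 746 - 689 = 57 C

57 C


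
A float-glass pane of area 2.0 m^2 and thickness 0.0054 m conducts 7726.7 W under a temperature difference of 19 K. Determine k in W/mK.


Fourier's law rearranged: k = Q * t / (A * dT)
  Numerator = 7726.7 * 0.0054 = 41.72418
  Denominator = 2.0 * 19 = 38.0
  k = 41.72418 / 38.0 = 1.098 W/mK

1.098 W/mK


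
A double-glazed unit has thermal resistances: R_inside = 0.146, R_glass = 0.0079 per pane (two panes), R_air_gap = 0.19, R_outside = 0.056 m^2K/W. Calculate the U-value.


Total thermal resistance (series):
  R_total = R_in + R_glass + R_air + R_glass + R_out
  R_total = 0.146 + 0.0079 + 0.19 + 0.0079 + 0.056 = 0.4078 m^2K/W
U-value = 1 / R_total = 1 / 0.4078 = 2.452 W/m^2K

2.452 W/m^2K


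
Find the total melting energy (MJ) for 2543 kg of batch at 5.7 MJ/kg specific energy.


Total energy = mass * specific energy
  E = 2543 * 5.7 = 14495.1 MJ

14495.1 MJ


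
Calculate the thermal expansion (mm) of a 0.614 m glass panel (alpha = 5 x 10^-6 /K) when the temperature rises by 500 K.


Thermal expansion formula: dL = alpha * L0 * dT
  dL = (5 x 10^-6) * 0.614 * 500 = 0.001535 m
Convert to mm: 0.001535 * 1000 = 1.535 mm

1.535 mm


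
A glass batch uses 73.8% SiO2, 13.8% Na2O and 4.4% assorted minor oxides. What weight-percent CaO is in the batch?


Pieces sum to 100%:
  CaO = 100 - (SiO2 + Na2O + others)
  CaO = 100 - (73.8 + 13.8 + 4.4) = 8.0%

8.0%


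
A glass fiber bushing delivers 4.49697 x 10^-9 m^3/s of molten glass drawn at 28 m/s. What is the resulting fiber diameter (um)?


Cross-sectional area from continuity:
  A = Q / v = 4.49697 x 10^-9 / 28 = 1.606061 x 10^-10 m^2
Diameter from circular cross-section:
  d = sqrt(4A / pi) * 10^6 (m -> um)
  d = sqrt(4 * 1.606061 x 10^-10 / pi) * 10^6 = 14.3 um

14.3 um


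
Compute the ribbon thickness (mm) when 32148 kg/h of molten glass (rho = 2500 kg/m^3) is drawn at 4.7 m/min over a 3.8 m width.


Ribbon cross-section from mass balance:
  Volume rate = throughput / density = 32148 / 2500 = 12.8592 m^3/h
  thickness = volume rate / (speed * 60 * width), i.e.
  thickness = throughput / (60 * speed * width * density) * 1000
  thickness = 32148 / (60 * 4.7 * 3.8 * 2500) * 1000 = 12.0 mm

12.0 mm


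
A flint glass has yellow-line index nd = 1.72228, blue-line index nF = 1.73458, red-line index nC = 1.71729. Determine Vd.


Abbe number formula: Vd = (nd - 1) / (nF - nC)
  nd - 1 = 1.72228 - 1 = 0.72228
  nF - nC = 1.73458 - 1.71729 = 0.01729
  Vd = 0.72228 / 0.01729 = 41.77

41.77


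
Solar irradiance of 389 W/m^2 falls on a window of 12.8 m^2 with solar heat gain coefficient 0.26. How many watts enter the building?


Solar heat gain: Q = Area * SHGC * Irradiance
  Q = 12.8 * 0.26 * 389 = 1294.6 W

1294.6 W


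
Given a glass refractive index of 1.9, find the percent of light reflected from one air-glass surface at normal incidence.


Fresnel reflectance at normal incidence:
  R = ((n - 1)/(n + 1))^2
  (n - 1)/(n + 1) = (1.9 - 1)/(1.9 + 1) = 0.310345
  R = 0.310345^2 = 0.096314
  R(%) = 0.096314 * 100 = 9.631%

9.631%


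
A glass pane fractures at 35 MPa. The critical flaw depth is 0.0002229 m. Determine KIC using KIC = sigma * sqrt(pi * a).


Fracture toughness: KIC = sigma * sqrt(pi * a)
  pi * a = pi * 0.0002229 = 0.000700261
  sqrt(pi * a) = 0.026462
  KIC = 35 * 0.026462 = 0.926 MPa*sqrt(m)

0.926 MPa*sqrt(m)


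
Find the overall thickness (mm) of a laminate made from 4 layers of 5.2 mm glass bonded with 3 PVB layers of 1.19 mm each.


Total thickness = glass contribution + PVB contribution
  Glass: 4 * 5.2 = 20.8 mm
  PVB: 3 * 1.19 = 3.57 mm
  Total = 20.8 + 3.57 = 24.37 mm

24.37 mm


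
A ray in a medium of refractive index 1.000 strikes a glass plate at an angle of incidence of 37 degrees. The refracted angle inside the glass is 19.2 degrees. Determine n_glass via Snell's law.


Apply Snell's law: n1 * sin(theta1) = n2 * sin(theta2)
  n2 = n1 * sin(theta1) / sin(theta2)
  sin(37) = 0.601815
  sin(19.2) = 0.328867
  n2 = 1.000 * 0.601815 / 0.328867 = 1.83

1.83


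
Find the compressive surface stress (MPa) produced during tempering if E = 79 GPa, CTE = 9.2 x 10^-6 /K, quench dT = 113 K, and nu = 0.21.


Tempering stress: sigma = E * alpha * dT / (1 - nu)
  E (MPa) = 79 * 1000 = 79000
  Numerator = 79000 * (9.2 x 10^-6) * 113 = 82.1284
  Denominator = 1 - 0.21 = 0.79
  sigma = 82.1284 / 0.79 = 104.0 MPa

104.0 MPa


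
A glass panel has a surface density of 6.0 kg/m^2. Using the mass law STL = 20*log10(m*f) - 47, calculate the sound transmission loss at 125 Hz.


Mass law: STL = 20 * log10(m * f) - 47
  m * f = 6.0 * 125 = 750
  log10(750) = 2.87506
  STL = 20 * 2.87506 - 47 = 57.5012 - 47 = 10.5 dB

10.5 dB


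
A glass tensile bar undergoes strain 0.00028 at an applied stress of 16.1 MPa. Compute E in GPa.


Young's modulus: E = stress / strain
  E = 16.1 MPa / 0.00028 = 57500 MPa
Convert to GPa: 57500 / 1000 = 57.5 GPa

57.5 GPa


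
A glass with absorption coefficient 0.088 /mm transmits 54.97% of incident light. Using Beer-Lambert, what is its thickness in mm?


Rearrange T = exp(-alpha * thickness):
  thickness = -ln(T) / alpha
  T = 54.97/100 = 0.5497
  ln(T) = -0.59838
  -ln(T) = 0.59838
  thickness = 0.59838 / 0.088 = 6.8 mm

6.8 mm


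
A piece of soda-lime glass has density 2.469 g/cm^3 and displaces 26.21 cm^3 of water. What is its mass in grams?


Rearrange rho = m / V:
  m = rho * V
  m = 2.469 * 26.21 = 64.712 g

64.712 g


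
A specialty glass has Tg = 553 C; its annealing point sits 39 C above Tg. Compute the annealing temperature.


The annealing temperature is Tg plus the offset:
  T_anneal = 553 + 39 = 592 C

592 C


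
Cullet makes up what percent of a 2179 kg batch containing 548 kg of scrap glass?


Cullet ratio = (cullet mass / total batch mass) * 100
  Ratio = 548 / 2179 * 100 = 25.15%

25.15%


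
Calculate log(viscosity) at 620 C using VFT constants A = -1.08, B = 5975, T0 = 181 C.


VFT equation: log(eta) = A + B / (T - T0)
  T - T0 = 620 - 181 = 439
  B / (T - T0) = 5975 / 439 = 13.61
  log(eta) = -1.08 + 13.61 = 12.53

12.53


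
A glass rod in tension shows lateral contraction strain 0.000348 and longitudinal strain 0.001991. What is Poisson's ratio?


Poisson's ratio: nu = lateral strain / axial strain
  nu = 0.000348 / 0.001991 = 0.1748

0.1748


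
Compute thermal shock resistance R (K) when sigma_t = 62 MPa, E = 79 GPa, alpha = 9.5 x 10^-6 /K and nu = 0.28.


Thermal shock resistance: R = sigma * (1 - nu) / (E * alpha)
  Numerator = 62 * (1 - 0.28) = 44.64
  Denominator = 79 * 1000 * (9.5 x 10^-6) = 0.7505
  R = 44.64 / 0.7505 = 59.5 K

59.5 K


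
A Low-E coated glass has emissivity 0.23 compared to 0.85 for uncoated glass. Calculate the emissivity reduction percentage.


Percentage reduction = (1 - coated/uncoated) * 100
  Ratio = 0.23 / 0.85 = 0.2706
  Reduction = (1 - 0.2706) * 100 = 72.9%

72.9%


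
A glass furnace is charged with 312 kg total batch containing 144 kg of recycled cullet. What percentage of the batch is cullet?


Cullet ratio = (cullet mass / total batch mass) * 100
  Ratio = 144 / 312 * 100 = 46.15%

46.15%


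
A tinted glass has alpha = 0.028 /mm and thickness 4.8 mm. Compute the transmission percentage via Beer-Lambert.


Beer-Lambert law: T = exp(-alpha * thickness)
  exponent = -0.028 * 4.8 = -0.1344
  T = exp(-0.1344) = 0.8742
  Percentage = 0.8742 * 100 = 87.42%

87.42%


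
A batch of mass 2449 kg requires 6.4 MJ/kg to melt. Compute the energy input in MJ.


Total energy = mass * specific energy
  E = 2449 * 6.4 = 15673.6 MJ

15673.6 MJ


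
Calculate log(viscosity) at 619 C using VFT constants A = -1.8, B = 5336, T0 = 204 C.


VFT equation: log(eta) = A + B / (T - T0)
  T - T0 = 619 - 204 = 415
  B / (T - T0) = 5336 / 415 = 12.858
  log(eta) = -1.8 + 12.858 = 11.058

11.058


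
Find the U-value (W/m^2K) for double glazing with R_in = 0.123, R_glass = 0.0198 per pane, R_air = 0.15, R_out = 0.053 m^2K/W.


Total thermal resistance (series):
  R_total = R_in + R_glass + R_air + R_glass + R_out
  R_total = 0.123 + 0.0198 + 0.15 + 0.0198 + 0.053 = 0.3656 m^2K/W
U-value = 1 / R_total = 1 / 0.3656 = 2.735 W/m^2K

2.735 W/m^2K


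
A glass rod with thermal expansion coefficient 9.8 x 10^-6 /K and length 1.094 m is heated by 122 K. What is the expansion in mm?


Thermal expansion formula: dL = alpha * L0 * dT
  dL = (9.8 x 10^-6) * 1.094 * 122 = 0.00130799 m
Convert to mm: 0.00130799 * 1000 = 1.308 mm

1.308 mm


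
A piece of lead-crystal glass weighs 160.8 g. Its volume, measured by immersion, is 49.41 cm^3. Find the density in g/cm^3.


Use the definition of density:
  rho = mass / volume
  rho = 160.8 / 49.41 = 3.254 g/cm^3

3.254 g/cm^3


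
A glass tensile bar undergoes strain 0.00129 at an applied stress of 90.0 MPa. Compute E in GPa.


Young's modulus: E = stress / strain
  E = 90.0 MPa / 0.00129 = 69767.44 MPa
Convert to GPa: 69767.44 / 1000 = 69.77 GPa

69.77 GPa


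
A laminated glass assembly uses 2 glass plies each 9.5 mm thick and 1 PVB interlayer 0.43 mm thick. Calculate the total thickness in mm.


Total thickness = glass contribution + PVB contribution
  Glass: 2 * 9.5 = 19.0 mm
  PVB: 1 * 0.43 = 0.43 mm
  Total = 19.0 + 0.43 = 19.43 mm

19.43 mm


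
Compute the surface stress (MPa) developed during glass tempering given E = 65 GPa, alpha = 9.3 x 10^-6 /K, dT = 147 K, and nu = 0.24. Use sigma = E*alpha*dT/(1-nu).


Tempering stress: sigma = E * alpha * dT / (1 - nu)
  E (MPa) = 65 * 1000 = 65000
  Numerator = 65000 * (9.3 x 10^-6) * 147 = 88.8615
  Denominator = 1 - 0.24 = 0.76
  sigma = 88.8615 / 0.76 = 116.9 MPa

116.9 MPa


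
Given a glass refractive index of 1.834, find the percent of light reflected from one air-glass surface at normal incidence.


Fresnel reflectance at normal incidence:
  R = ((n - 1)/(n + 1))^2
  (n - 1)/(n + 1) = (1.834 - 1)/(1.834 + 1) = 0.294284
  R = 0.294284^2 = 0.0866031
  R(%) = 0.0866031 * 100 = 8.66%

8.66%


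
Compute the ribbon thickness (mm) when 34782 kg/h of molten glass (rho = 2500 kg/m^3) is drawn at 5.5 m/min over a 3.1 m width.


Ribbon cross-section from mass balance:
  Volume rate = throughput / density = 34782 / 2500 = 13.9128 m^3/h
  thickness = volume rate / (speed * 60 * width), i.e.
  thickness = throughput / (60 * speed * width * density) * 1000
  thickness = 34782 / (60 * 5.5 * 3.1 * 2500) * 1000 = 13.6 mm

13.6 mm
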